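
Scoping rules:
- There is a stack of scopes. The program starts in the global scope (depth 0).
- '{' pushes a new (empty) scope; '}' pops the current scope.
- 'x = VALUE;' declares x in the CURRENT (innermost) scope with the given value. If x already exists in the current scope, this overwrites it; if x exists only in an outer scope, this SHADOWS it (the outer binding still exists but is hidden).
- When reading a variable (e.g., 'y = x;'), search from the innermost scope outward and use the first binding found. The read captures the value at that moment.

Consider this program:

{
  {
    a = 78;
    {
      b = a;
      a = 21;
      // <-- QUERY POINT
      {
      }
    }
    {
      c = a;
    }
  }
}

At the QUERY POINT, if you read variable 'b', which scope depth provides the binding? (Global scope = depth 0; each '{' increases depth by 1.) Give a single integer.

Step 1: enter scope (depth=1)
Step 2: enter scope (depth=2)
Step 3: declare a=78 at depth 2
Step 4: enter scope (depth=3)
Step 5: declare b=(read a)=78 at depth 3
Step 6: declare a=21 at depth 3
Visible at query point: a=21 b=78

Answer: 3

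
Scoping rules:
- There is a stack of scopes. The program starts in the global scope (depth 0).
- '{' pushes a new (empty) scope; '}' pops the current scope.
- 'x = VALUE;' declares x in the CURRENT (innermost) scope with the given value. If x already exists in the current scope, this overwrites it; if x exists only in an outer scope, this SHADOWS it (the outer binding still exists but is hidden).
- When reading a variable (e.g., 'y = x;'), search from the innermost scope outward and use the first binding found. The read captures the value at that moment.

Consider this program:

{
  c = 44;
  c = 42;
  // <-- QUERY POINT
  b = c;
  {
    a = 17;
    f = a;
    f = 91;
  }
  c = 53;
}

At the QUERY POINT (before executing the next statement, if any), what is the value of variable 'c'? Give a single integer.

Answer: 42

Derivation:
Step 1: enter scope (depth=1)
Step 2: declare c=44 at depth 1
Step 3: declare c=42 at depth 1
Visible at query point: c=42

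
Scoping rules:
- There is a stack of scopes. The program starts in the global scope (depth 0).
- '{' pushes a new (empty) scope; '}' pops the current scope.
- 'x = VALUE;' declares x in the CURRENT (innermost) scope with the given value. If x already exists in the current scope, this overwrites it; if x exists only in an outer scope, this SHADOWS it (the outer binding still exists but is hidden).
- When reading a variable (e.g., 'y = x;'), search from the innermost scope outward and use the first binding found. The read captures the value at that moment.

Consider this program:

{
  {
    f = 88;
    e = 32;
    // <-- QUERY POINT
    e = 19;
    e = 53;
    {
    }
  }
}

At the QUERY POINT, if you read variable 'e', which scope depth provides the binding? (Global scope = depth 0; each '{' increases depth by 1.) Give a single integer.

Step 1: enter scope (depth=1)
Step 2: enter scope (depth=2)
Step 3: declare f=88 at depth 2
Step 4: declare e=32 at depth 2
Visible at query point: e=32 f=88

Answer: 2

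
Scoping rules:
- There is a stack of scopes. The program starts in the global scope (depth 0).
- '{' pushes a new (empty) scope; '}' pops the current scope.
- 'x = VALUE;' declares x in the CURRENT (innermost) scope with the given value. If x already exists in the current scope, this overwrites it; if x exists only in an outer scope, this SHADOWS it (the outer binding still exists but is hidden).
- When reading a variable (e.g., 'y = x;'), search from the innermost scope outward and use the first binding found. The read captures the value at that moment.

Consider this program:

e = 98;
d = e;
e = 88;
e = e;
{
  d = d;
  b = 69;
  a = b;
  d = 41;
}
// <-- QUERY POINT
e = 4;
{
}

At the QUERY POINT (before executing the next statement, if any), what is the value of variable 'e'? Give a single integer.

Answer: 88

Derivation:
Step 1: declare e=98 at depth 0
Step 2: declare d=(read e)=98 at depth 0
Step 3: declare e=88 at depth 0
Step 4: declare e=(read e)=88 at depth 0
Step 5: enter scope (depth=1)
Step 6: declare d=(read d)=98 at depth 1
Step 7: declare b=69 at depth 1
Step 8: declare a=(read b)=69 at depth 1
Step 9: declare d=41 at depth 1
Step 10: exit scope (depth=0)
Visible at query point: d=98 e=88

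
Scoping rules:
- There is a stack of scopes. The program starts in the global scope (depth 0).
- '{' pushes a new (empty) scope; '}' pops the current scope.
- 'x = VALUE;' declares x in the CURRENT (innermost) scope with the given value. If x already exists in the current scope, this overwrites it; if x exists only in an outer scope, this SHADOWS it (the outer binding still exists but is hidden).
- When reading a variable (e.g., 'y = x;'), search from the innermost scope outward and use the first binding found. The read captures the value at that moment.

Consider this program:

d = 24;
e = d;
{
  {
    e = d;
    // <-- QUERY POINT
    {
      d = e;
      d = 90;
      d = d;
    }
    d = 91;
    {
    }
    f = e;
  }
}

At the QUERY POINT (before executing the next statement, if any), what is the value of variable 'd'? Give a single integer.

Answer: 24

Derivation:
Step 1: declare d=24 at depth 0
Step 2: declare e=(read d)=24 at depth 0
Step 3: enter scope (depth=1)
Step 4: enter scope (depth=2)
Step 5: declare e=(read d)=24 at depth 2
Visible at query point: d=24 e=24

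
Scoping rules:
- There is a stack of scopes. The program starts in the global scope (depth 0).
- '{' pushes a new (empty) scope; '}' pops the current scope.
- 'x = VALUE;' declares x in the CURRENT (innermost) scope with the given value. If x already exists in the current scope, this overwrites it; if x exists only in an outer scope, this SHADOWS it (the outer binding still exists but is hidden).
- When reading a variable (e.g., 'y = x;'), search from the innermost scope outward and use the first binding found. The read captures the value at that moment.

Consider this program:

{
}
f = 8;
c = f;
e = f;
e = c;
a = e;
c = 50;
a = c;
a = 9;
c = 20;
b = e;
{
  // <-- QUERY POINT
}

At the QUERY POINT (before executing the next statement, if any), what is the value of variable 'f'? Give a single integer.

Step 1: enter scope (depth=1)
Step 2: exit scope (depth=0)
Step 3: declare f=8 at depth 0
Step 4: declare c=(read f)=8 at depth 0
Step 5: declare e=(read f)=8 at depth 0
Step 6: declare e=(read c)=8 at depth 0
Step 7: declare a=(read e)=8 at depth 0
Step 8: declare c=50 at depth 0
Step 9: declare a=(read c)=50 at depth 0
Step 10: declare a=9 at depth 0
Step 11: declare c=20 at depth 0
Step 12: declare b=(read e)=8 at depth 0
Step 13: enter scope (depth=1)
Visible at query point: a=9 b=8 c=20 e=8 f=8

Answer: 8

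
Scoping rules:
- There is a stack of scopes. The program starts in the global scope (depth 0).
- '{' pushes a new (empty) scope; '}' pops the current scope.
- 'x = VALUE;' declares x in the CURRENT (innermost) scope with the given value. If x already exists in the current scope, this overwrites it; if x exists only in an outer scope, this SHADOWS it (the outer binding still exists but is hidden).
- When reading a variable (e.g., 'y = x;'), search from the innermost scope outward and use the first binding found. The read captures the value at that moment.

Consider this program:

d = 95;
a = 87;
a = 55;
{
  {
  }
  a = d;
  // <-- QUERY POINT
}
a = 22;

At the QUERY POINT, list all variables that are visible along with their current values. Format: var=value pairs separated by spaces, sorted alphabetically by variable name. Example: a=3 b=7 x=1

Answer: a=95 d=95

Derivation:
Step 1: declare d=95 at depth 0
Step 2: declare a=87 at depth 0
Step 3: declare a=55 at depth 0
Step 4: enter scope (depth=1)
Step 5: enter scope (depth=2)
Step 6: exit scope (depth=1)
Step 7: declare a=(read d)=95 at depth 1
Visible at query point: a=95 d=95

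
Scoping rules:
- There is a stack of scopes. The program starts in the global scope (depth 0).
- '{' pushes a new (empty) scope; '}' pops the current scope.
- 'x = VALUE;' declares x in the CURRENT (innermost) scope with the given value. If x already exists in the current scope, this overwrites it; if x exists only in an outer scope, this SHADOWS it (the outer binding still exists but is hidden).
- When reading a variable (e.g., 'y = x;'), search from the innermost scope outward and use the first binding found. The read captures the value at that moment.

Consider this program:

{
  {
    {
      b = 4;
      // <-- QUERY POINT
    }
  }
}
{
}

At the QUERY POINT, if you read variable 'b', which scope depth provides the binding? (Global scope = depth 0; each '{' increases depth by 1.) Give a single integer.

Answer: 3

Derivation:
Step 1: enter scope (depth=1)
Step 2: enter scope (depth=2)
Step 3: enter scope (depth=3)
Step 4: declare b=4 at depth 3
Visible at query point: b=4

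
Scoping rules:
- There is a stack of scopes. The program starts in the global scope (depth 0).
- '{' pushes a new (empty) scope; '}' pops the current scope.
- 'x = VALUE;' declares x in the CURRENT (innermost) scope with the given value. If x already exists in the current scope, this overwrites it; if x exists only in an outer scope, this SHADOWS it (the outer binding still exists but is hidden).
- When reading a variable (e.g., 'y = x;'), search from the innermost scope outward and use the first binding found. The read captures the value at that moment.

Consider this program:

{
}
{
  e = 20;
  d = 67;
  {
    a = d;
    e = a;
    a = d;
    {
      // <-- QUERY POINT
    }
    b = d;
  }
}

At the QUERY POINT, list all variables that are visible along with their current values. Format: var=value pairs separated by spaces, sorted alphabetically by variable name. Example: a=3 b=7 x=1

Step 1: enter scope (depth=1)
Step 2: exit scope (depth=0)
Step 3: enter scope (depth=1)
Step 4: declare e=20 at depth 1
Step 5: declare d=67 at depth 1
Step 6: enter scope (depth=2)
Step 7: declare a=(read d)=67 at depth 2
Step 8: declare e=(read a)=67 at depth 2
Step 9: declare a=(read d)=67 at depth 2
Step 10: enter scope (depth=3)
Visible at query point: a=67 d=67 e=67

Answer: a=67 d=67 e=67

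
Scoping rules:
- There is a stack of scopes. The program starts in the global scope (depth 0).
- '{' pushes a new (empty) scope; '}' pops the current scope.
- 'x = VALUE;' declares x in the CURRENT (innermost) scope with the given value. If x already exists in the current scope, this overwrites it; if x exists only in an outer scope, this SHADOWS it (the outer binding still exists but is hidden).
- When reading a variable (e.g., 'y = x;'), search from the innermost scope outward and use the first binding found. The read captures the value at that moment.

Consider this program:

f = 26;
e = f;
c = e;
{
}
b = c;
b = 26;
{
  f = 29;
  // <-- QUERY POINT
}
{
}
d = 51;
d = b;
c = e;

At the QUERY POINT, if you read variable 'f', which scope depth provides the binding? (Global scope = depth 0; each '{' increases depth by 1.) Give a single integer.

Answer: 1

Derivation:
Step 1: declare f=26 at depth 0
Step 2: declare e=(read f)=26 at depth 0
Step 3: declare c=(read e)=26 at depth 0
Step 4: enter scope (depth=1)
Step 5: exit scope (depth=0)
Step 6: declare b=(read c)=26 at depth 0
Step 7: declare b=26 at depth 0
Step 8: enter scope (depth=1)
Step 9: declare f=29 at depth 1
Visible at query point: b=26 c=26 e=26 f=29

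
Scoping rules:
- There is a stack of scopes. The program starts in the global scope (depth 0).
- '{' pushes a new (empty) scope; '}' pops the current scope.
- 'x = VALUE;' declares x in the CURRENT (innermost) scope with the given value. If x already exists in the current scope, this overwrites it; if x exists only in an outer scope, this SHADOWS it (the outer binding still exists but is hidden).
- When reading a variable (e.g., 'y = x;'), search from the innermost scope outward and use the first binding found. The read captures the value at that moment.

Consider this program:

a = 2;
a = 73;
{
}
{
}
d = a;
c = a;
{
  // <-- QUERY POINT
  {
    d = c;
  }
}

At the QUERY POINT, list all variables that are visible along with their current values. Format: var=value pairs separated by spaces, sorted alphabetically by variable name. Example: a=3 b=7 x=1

Answer: a=73 c=73 d=73

Derivation:
Step 1: declare a=2 at depth 0
Step 2: declare a=73 at depth 0
Step 3: enter scope (depth=1)
Step 4: exit scope (depth=0)
Step 5: enter scope (depth=1)
Step 6: exit scope (depth=0)
Step 7: declare d=(read a)=73 at depth 0
Step 8: declare c=(read a)=73 at depth 0
Step 9: enter scope (depth=1)
Visible at query point: a=73 c=73 d=73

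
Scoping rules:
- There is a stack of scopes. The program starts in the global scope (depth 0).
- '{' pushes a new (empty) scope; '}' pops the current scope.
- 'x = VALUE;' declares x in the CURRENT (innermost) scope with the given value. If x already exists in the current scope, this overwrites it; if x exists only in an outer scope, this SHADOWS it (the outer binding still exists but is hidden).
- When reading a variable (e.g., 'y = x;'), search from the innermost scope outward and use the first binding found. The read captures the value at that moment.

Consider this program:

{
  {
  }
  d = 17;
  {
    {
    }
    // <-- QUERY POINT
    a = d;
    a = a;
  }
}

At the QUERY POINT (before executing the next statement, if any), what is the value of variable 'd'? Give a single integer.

Step 1: enter scope (depth=1)
Step 2: enter scope (depth=2)
Step 3: exit scope (depth=1)
Step 4: declare d=17 at depth 1
Step 5: enter scope (depth=2)
Step 6: enter scope (depth=3)
Step 7: exit scope (depth=2)
Visible at query point: d=17

Answer: 17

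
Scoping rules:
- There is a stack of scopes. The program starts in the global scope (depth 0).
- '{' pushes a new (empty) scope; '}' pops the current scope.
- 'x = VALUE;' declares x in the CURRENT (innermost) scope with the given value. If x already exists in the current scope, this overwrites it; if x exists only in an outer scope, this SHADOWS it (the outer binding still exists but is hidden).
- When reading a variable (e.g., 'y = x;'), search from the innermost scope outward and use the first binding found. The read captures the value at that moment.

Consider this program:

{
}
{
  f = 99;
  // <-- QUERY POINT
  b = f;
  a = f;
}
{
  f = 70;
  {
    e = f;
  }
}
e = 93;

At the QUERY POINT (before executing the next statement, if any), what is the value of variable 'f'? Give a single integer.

Step 1: enter scope (depth=1)
Step 2: exit scope (depth=0)
Step 3: enter scope (depth=1)
Step 4: declare f=99 at depth 1
Visible at query point: f=99

Answer: 99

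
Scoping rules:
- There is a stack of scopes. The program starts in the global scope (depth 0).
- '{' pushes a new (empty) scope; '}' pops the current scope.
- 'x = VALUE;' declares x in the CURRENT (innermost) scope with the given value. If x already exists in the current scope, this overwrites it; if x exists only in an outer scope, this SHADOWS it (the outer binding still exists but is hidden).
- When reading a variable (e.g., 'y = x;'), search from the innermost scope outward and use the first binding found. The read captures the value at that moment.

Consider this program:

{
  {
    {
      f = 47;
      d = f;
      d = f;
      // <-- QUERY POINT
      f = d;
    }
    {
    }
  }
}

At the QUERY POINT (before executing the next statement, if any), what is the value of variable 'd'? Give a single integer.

Step 1: enter scope (depth=1)
Step 2: enter scope (depth=2)
Step 3: enter scope (depth=3)
Step 4: declare f=47 at depth 3
Step 5: declare d=(read f)=47 at depth 3
Step 6: declare d=(read f)=47 at depth 3
Visible at query point: d=47 f=47

Answer: 47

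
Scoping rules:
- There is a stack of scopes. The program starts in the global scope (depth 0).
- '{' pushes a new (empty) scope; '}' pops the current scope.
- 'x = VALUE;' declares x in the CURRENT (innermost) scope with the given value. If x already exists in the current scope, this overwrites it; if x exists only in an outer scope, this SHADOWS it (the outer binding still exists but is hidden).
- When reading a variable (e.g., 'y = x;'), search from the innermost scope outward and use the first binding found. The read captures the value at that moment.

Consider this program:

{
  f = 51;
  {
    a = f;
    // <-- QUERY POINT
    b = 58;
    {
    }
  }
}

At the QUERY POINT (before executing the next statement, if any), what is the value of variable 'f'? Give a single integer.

Answer: 51

Derivation:
Step 1: enter scope (depth=1)
Step 2: declare f=51 at depth 1
Step 3: enter scope (depth=2)
Step 4: declare a=(read f)=51 at depth 2
Visible at query point: a=51 f=51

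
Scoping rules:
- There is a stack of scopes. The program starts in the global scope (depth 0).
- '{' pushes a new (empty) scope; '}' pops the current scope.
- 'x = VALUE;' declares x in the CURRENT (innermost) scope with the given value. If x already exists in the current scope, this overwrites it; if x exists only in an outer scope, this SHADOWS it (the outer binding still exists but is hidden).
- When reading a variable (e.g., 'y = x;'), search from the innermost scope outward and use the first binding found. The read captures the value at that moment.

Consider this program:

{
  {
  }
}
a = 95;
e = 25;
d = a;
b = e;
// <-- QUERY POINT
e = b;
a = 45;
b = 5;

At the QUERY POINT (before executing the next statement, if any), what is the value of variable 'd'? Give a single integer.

Answer: 95

Derivation:
Step 1: enter scope (depth=1)
Step 2: enter scope (depth=2)
Step 3: exit scope (depth=1)
Step 4: exit scope (depth=0)
Step 5: declare a=95 at depth 0
Step 6: declare e=25 at depth 0
Step 7: declare d=(read a)=95 at depth 0
Step 8: declare b=(read e)=25 at depth 0
Visible at query point: a=95 b=25 d=95 e=25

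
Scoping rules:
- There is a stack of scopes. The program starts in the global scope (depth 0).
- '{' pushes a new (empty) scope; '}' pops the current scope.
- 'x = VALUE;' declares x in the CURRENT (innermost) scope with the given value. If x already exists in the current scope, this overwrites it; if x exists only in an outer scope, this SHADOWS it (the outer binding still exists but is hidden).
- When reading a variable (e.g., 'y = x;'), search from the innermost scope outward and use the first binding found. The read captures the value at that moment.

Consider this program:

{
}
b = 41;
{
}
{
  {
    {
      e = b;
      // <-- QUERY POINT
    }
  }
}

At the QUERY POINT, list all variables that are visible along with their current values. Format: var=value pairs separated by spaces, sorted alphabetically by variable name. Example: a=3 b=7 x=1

Answer: b=41 e=41

Derivation:
Step 1: enter scope (depth=1)
Step 2: exit scope (depth=0)
Step 3: declare b=41 at depth 0
Step 4: enter scope (depth=1)
Step 5: exit scope (depth=0)
Step 6: enter scope (depth=1)
Step 7: enter scope (depth=2)
Step 8: enter scope (depth=3)
Step 9: declare e=(read b)=41 at depth 3
Visible at query point: b=41 e=41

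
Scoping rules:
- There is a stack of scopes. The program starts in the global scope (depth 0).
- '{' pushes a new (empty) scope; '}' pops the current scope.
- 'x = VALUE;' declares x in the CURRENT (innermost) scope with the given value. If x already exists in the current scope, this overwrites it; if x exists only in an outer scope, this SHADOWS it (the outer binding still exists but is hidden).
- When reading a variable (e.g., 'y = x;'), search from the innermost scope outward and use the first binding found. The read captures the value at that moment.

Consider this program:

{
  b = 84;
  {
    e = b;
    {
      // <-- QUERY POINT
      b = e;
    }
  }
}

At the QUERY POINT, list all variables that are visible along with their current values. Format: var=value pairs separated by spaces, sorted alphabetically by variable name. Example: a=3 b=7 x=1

Step 1: enter scope (depth=1)
Step 2: declare b=84 at depth 1
Step 3: enter scope (depth=2)
Step 4: declare e=(read b)=84 at depth 2
Step 5: enter scope (depth=3)
Visible at query point: b=84 e=84

Answer: b=84 e=84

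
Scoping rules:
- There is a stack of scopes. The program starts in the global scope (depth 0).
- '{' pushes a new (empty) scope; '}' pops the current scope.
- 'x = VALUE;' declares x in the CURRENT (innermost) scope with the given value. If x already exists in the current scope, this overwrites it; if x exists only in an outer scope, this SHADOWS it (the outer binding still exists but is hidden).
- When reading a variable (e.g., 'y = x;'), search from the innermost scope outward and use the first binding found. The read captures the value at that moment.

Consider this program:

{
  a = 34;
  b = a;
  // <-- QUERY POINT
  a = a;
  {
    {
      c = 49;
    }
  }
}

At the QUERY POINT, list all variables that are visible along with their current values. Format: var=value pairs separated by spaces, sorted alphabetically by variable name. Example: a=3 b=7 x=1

Step 1: enter scope (depth=1)
Step 2: declare a=34 at depth 1
Step 3: declare b=(read a)=34 at depth 1
Visible at query point: a=34 b=34

Answer: a=34 b=34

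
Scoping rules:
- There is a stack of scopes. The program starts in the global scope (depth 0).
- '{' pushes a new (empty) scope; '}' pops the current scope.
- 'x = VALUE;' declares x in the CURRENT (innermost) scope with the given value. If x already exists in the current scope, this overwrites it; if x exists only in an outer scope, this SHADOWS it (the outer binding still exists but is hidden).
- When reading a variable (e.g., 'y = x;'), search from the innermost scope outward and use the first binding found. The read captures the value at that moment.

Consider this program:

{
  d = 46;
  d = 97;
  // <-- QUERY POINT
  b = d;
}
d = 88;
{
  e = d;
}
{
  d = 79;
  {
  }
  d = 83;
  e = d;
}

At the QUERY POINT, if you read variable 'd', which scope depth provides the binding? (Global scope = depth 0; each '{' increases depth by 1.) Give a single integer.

Answer: 1

Derivation:
Step 1: enter scope (depth=1)
Step 2: declare d=46 at depth 1
Step 3: declare d=97 at depth 1
Visible at query point: d=97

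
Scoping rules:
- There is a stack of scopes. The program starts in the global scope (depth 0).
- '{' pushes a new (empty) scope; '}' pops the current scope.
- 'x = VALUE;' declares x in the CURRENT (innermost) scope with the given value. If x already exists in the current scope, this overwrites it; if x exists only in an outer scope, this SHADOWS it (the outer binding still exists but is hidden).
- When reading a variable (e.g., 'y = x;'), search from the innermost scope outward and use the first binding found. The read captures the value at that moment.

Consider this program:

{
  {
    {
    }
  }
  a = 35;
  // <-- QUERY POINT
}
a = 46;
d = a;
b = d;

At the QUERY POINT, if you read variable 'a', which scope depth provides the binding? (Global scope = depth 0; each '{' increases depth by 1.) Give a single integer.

Answer: 1

Derivation:
Step 1: enter scope (depth=1)
Step 2: enter scope (depth=2)
Step 3: enter scope (depth=3)
Step 4: exit scope (depth=2)
Step 5: exit scope (depth=1)
Step 6: declare a=35 at depth 1
Visible at query point: a=35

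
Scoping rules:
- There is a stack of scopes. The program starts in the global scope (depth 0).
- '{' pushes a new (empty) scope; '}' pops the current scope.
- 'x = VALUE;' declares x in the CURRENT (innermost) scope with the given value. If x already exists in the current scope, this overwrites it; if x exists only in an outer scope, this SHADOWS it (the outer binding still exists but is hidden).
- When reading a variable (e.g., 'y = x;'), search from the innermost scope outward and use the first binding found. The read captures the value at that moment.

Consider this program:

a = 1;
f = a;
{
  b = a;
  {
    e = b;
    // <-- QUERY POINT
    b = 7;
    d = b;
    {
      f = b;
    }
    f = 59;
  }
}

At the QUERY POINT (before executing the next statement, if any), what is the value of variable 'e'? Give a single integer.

Step 1: declare a=1 at depth 0
Step 2: declare f=(read a)=1 at depth 0
Step 3: enter scope (depth=1)
Step 4: declare b=(read a)=1 at depth 1
Step 5: enter scope (depth=2)
Step 6: declare e=(read b)=1 at depth 2
Visible at query point: a=1 b=1 e=1 f=1

Answer: 1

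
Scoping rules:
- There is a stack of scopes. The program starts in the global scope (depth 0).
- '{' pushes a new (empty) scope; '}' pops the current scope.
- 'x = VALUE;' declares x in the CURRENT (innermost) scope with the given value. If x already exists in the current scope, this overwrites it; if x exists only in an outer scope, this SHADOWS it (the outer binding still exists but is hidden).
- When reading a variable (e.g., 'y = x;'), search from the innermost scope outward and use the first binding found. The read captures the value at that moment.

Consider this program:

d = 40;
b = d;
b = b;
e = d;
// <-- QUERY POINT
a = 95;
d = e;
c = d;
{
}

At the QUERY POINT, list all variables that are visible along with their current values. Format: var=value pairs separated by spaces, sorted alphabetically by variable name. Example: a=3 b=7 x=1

Step 1: declare d=40 at depth 0
Step 2: declare b=(read d)=40 at depth 0
Step 3: declare b=(read b)=40 at depth 0
Step 4: declare e=(read d)=40 at depth 0
Visible at query point: b=40 d=40 e=40

Answer: b=40 d=40 e=40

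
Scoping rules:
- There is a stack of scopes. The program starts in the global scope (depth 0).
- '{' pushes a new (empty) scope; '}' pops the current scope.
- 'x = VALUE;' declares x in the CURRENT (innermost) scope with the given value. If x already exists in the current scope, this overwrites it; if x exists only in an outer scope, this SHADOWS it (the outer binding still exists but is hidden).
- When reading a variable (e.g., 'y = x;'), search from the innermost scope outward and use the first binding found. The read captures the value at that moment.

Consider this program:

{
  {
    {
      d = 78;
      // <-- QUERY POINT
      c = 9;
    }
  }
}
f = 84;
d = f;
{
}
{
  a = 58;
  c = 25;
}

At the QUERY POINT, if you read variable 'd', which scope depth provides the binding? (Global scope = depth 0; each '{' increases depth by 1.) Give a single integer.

Answer: 3

Derivation:
Step 1: enter scope (depth=1)
Step 2: enter scope (depth=2)
Step 3: enter scope (depth=3)
Step 4: declare d=78 at depth 3
Visible at query point: d=78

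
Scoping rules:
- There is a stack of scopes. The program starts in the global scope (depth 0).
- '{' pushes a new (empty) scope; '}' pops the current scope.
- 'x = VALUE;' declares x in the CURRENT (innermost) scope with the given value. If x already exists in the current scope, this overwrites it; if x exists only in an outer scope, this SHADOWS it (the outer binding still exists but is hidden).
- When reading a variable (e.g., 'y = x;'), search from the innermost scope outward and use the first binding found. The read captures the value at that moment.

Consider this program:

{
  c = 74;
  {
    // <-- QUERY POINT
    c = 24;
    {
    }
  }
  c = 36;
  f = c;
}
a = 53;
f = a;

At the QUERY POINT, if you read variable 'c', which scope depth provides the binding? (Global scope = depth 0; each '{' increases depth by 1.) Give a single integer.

Step 1: enter scope (depth=1)
Step 2: declare c=74 at depth 1
Step 3: enter scope (depth=2)
Visible at query point: c=74

Answer: 1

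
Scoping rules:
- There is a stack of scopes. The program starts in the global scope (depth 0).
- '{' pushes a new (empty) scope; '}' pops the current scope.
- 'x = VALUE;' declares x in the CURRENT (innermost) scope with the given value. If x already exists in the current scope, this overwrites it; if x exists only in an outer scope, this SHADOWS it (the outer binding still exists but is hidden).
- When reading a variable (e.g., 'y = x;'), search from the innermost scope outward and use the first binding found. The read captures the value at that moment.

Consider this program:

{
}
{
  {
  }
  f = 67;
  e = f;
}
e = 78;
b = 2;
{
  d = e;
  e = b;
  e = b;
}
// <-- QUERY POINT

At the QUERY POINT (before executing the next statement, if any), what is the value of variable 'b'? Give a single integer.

Answer: 2

Derivation:
Step 1: enter scope (depth=1)
Step 2: exit scope (depth=0)
Step 3: enter scope (depth=1)
Step 4: enter scope (depth=2)
Step 5: exit scope (depth=1)
Step 6: declare f=67 at depth 1
Step 7: declare e=(read f)=67 at depth 1
Step 8: exit scope (depth=0)
Step 9: declare e=78 at depth 0
Step 10: declare b=2 at depth 0
Step 11: enter scope (depth=1)
Step 12: declare d=(read e)=78 at depth 1
Step 13: declare e=(read b)=2 at depth 1
Step 14: declare e=(read b)=2 at depth 1
Step 15: exit scope (depth=0)
Visible at query point: b=2 e=78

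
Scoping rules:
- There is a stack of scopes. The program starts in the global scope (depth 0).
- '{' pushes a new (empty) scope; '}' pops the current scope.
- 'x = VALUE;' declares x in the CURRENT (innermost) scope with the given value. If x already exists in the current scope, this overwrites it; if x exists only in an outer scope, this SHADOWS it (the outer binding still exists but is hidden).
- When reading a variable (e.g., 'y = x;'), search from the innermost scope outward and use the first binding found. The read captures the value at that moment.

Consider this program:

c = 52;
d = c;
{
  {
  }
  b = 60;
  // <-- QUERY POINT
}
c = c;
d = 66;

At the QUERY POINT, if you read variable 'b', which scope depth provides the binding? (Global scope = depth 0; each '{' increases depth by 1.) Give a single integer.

Step 1: declare c=52 at depth 0
Step 2: declare d=(read c)=52 at depth 0
Step 3: enter scope (depth=1)
Step 4: enter scope (depth=2)
Step 5: exit scope (depth=1)
Step 6: declare b=60 at depth 1
Visible at query point: b=60 c=52 d=52

Answer: 1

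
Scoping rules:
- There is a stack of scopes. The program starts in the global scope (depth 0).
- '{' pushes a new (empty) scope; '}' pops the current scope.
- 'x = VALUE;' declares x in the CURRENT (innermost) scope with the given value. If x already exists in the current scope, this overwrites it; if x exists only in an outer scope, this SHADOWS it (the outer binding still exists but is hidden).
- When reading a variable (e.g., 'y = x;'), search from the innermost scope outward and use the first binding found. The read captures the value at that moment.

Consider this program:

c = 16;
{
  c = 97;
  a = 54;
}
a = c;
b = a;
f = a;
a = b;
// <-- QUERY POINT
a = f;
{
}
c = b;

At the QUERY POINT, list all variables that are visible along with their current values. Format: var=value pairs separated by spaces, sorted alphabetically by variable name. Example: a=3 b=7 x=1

Step 1: declare c=16 at depth 0
Step 2: enter scope (depth=1)
Step 3: declare c=97 at depth 1
Step 4: declare a=54 at depth 1
Step 5: exit scope (depth=0)
Step 6: declare a=(read c)=16 at depth 0
Step 7: declare b=(read a)=16 at depth 0
Step 8: declare f=(read a)=16 at depth 0
Step 9: declare a=(read b)=16 at depth 0
Visible at query point: a=16 b=16 c=16 f=16

Answer: a=16 b=16 c=16 f=16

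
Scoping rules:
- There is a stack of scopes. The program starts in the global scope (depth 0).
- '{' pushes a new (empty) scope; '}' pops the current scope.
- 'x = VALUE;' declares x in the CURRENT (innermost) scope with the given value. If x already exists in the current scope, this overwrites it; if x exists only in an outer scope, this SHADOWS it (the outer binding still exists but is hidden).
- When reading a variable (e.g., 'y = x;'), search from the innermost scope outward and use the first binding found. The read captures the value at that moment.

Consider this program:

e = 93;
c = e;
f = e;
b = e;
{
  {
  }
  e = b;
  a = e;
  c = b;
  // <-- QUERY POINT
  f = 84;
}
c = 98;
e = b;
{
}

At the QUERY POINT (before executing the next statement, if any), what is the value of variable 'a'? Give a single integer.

Step 1: declare e=93 at depth 0
Step 2: declare c=(read e)=93 at depth 0
Step 3: declare f=(read e)=93 at depth 0
Step 4: declare b=(read e)=93 at depth 0
Step 5: enter scope (depth=1)
Step 6: enter scope (depth=2)
Step 7: exit scope (depth=1)
Step 8: declare e=(read b)=93 at depth 1
Step 9: declare a=(read e)=93 at depth 1
Step 10: declare c=(read b)=93 at depth 1
Visible at query point: a=93 b=93 c=93 e=93 f=93

Answer: 93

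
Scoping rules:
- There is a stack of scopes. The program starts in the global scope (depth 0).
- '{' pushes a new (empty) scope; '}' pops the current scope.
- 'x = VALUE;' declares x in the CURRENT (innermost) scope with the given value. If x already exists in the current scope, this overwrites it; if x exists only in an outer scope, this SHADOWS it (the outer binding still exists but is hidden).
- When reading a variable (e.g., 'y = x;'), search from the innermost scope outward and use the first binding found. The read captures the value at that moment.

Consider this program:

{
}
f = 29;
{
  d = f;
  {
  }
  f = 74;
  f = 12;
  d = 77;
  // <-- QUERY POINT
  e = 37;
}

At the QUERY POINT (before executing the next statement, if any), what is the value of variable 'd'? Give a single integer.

Answer: 77

Derivation:
Step 1: enter scope (depth=1)
Step 2: exit scope (depth=0)
Step 3: declare f=29 at depth 0
Step 4: enter scope (depth=1)
Step 5: declare d=(read f)=29 at depth 1
Step 6: enter scope (depth=2)
Step 7: exit scope (depth=1)
Step 8: declare f=74 at depth 1
Step 9: declare f=12 at depth 1
Step 10: declare d=77 at depth 1
Visible at query point: d=77 f=12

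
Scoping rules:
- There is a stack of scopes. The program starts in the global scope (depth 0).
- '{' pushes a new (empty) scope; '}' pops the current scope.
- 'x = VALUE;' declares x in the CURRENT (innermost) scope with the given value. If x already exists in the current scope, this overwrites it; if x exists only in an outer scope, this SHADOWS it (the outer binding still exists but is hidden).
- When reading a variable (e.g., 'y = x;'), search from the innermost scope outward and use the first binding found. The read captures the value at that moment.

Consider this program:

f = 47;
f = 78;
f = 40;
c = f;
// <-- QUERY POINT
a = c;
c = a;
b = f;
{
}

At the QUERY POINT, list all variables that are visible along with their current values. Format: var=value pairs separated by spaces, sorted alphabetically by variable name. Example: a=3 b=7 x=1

Step 1: declare f=47 at depth 0
Step 2: declare f=78 at depth 0
Step 3: declare f=40 at depth 0
Step 4: declare c=(read f)=40 at depth 0
Visible at query point: c=40 f=40

Answer: c=40 f=40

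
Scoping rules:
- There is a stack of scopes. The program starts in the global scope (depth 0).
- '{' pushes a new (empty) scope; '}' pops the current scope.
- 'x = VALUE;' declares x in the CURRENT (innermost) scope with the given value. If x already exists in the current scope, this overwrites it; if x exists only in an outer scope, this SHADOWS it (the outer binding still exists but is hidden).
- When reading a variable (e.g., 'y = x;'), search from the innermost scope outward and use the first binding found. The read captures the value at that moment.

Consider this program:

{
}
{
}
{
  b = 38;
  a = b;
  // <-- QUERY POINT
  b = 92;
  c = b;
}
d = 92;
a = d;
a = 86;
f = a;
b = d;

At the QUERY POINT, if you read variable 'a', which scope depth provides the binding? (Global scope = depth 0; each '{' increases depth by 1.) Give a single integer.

Step 1: enter scope (depth=1)
Step 2: exit scope (depth=0)
Step 3: enter scope (depth=1)
Step 4: exit scope (depth=0)
Step 5: enter scope (depth=1)
Step 6: declare b=38 at depth 1
Step 7: declare a=(read b)=38 at depth 1
Visible at query point: a=38 b=38

Answer: 1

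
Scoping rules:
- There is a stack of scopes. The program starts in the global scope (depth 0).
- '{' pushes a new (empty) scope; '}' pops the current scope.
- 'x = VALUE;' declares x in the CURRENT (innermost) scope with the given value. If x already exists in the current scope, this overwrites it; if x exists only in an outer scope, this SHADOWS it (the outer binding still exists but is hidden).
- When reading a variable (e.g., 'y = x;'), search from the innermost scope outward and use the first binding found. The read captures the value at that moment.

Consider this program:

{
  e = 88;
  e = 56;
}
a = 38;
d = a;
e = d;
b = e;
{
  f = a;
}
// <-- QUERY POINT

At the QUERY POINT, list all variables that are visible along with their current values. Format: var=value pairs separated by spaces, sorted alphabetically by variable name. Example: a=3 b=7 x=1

Answer: a=38 b=38 d=38 e=38

Derivation:
Step 1: enter scope (depth=1)
Step 2: declare e=88 at depth 1
Step 3: declare e=56 at depth 1
Step 4: exit scope (depth=0)
Step 5: declare a=38 at depth 0
Step 6: declare d=(read a)=38 at depth 0
Step 7: declare e=(read d)=38 at depth 0
Step 8: declare b=(read e)=38 at depth 0
Step 9: enter scope (depth=1)
Step 10: declare f=(read a)=38 at depth 1
Step 11: exit scope (depth=0)
Visible at query point: a=38 b=38 d=38 e=38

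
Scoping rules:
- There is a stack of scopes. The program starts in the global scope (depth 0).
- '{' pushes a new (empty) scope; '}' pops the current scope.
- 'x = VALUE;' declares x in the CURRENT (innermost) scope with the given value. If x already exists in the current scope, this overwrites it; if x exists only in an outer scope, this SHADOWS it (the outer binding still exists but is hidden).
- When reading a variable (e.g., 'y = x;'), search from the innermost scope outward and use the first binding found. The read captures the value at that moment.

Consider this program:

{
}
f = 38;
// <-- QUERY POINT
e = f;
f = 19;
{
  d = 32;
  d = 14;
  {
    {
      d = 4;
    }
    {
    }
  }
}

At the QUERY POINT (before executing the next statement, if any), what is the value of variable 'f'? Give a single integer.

Answer: 38

Derivation:
Step 1: enter scope (depth=1)
Step 2: exit scope (depth=0)
Step 3: declare f=38 at depth 0
Visible at query point: f=38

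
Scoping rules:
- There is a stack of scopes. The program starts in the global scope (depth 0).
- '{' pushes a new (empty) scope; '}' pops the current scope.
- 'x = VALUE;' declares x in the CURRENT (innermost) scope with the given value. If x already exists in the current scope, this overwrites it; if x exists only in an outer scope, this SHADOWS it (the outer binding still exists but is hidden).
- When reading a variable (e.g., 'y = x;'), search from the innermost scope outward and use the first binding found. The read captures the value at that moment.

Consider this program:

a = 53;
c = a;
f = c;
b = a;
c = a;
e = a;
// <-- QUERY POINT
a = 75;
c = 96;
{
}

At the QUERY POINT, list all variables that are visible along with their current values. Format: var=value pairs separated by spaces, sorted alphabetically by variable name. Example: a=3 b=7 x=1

Answer: a=53 b=53 c=53 e=53 f=53

Derivation:
Step 1: declare a=53 at depth 0
Step 2: declare c=(read a)=53 at depth 0
Step 3: declare f=(read c)=53 at depth 0
Step 4: declare b=(read a)=53 at depth 0
Step 5: declare c=(read a)=53 at depth 0
Step 6: declare e=(read a)=53 at depth 0
Visible at query point: a=53 b=53 c=53 e=53 f=53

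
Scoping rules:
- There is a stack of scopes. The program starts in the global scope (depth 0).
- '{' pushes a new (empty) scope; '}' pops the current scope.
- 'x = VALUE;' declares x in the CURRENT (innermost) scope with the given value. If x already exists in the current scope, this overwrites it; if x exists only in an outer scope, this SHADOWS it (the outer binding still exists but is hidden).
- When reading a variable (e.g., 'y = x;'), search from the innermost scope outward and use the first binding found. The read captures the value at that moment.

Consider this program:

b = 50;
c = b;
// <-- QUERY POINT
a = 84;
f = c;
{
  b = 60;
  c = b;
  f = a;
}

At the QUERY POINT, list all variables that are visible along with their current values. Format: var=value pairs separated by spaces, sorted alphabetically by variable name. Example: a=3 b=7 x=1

Answer: b=50 c=50

Derivation:
Step 1: declare b=50 at depth 0
Step 2: declare c=(read b)=50 at depth 0
Visible at query point: b=50 c=50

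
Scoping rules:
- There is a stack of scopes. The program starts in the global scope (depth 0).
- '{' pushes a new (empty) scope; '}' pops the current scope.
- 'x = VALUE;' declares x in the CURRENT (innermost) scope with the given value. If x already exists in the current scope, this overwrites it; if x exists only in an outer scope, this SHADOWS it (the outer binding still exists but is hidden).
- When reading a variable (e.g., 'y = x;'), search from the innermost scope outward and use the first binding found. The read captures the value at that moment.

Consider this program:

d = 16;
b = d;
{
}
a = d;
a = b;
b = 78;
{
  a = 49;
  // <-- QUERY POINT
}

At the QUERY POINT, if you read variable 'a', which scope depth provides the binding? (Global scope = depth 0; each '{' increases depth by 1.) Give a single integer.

Step 1: declare d=16 at depth 0
Step 2: declare b=(read d)=16 at depth 0
Step 3: enter scope (depth=1)
Step 4: exit scope (depth=0)
Step 5: declare a=(read d)=16 at depth 0
Step 6: declare a=(read b)=16 at depth 0
Step 7: declare b=78 at depth 0
Step 8: enter scope (depth=1)
Step 9: declare a=49 at depth 1
Visible at query point: a=49 b=78 d=16

Answer: 1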